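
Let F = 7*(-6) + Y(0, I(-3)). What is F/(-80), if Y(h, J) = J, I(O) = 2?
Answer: ½ ≈ 0.50000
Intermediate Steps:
F = -40 (F = 7*(-6) + 2 = -42 + 2 = -40)
F/(-80) = -40/(-80) = -1/80*(-40) = ½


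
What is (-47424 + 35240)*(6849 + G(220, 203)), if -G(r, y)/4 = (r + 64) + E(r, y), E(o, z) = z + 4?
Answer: -59518840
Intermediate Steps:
E(o, z) = 4 + z
G(r, y) = -272 - 4*r - 4*y (G(r, y) = -4*((r + 64) + (4 + y)) = -4*((64 + r) + (4 + y)) = -4*(68 + r + y) = -272 - 4*r - 4*y)
(-47424 + 35240)*(6849 + G(220, 203)) = (-47424 + 35240)*(6849 + (-272 - 4*220 - 4*203)) = -12184*(6849 + (-272 - 880 - 812)) = -12184*(6849 - 1964) = -12184*4885 = -59518840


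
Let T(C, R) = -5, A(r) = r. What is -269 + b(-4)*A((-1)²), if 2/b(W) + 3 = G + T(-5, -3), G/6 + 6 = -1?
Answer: -6726/25 ≈ -269.04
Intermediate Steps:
G = -42 (G = -36 + 6*(-1) = -36 - 6 = -42)
b(W) = -1/25 (b(W) = 2/(-3 + (-42 - 5)) = 2/(-3 - 47) = 2/(-50) = 2*(-1/50) = -1/25)
-269 + b(-4)*A((-1)²) = -269 - 1/25*(-1)² = -269 - 1/25*1 = -269 - 1/25 = -6726/25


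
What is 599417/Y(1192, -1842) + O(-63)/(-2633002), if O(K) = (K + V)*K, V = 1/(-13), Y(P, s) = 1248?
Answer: 789130600237/1642993248 ≈ 480.30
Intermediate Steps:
V = -1/13 ≈ -0.076923
O(K) = K*(-1/13 + K) (O(K) = (K - 1/13)*K = (-1/13 + K)*K = K*(-1/13 + K))
599417/Y(1192, -1842) + O(-63)/(-2633002) = 599417/1248 - 63*(-1/13 - 63)/(-2633002) = 599417*(1/1248) - 63*(-820/13)*(-1/2633002) = 46109/96 + (51660/13)*(-1/2633002) = 46109/96 - 25830/17114513 = 789130600237/1642993248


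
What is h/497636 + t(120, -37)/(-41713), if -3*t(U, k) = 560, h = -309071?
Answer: -5485451387/8896238772 ≈ -0.61660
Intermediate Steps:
t(U, k) = -560/3 (t(U, k) = -⅓*560 = -560/3)
h/497636 + t(120, -37)/(-41713) = -309071/497636 - 560/3/(-41713) = -309071*1/497636 - 560/3*(-1/41713) = -309071/497636 + 80/17877 = -5485451387/8896238772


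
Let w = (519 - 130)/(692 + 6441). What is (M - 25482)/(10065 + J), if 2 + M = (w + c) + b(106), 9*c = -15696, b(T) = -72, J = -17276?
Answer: 194730511/51436063 ≈ 3.7859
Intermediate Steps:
c = -1744 (c = (1/9)*(-15696) = -1744)
w = 389/7133 ≈ 0.054535
M = -12967405/7133 (M = -2 + ((389/7133 - 1744) - 72) = -2 + (-12439563/7133 - 72) = -2 - 12953139/7133 = -12967405/7133 ≈ -1817.9)
(M - 25482)/(10065 + J) = (-12967405/7133 - 25482)/(10065 - 17276) = -194730511/7133/(-7211) = -194730511/7133*(-1/7211) = 194730511/51436063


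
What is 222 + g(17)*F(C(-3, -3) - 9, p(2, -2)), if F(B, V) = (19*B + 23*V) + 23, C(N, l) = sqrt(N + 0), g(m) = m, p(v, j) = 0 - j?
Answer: -1512 + 323*I*sqrt(3) ≈ -1512.0 + 559.45*I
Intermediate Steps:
p(v, j) = -j
C(N, l) = sqrt(N)
F(B, V) = 23 + 19*B + 23*V
222 + g(17)*F(C(-3, -3) - 9, p(2, -2)) = 222 + 17*(23 + 19*(sqrt(-3) - 9) + 23*(-1*(-2))) = 222 + 17*(23 + 19*(I*sqrt(3) - 9) + 23*2) = 222 + 17*(23 + 19*(-9 + I*sqrt(3)) + 46) = 222 + 17*(23 + (-171 + 19*I*sqrt(3)) + 46) = 222 + 17*(-102 + 19*I*sqrt(3)) = 222 + (-1734 + 323*I*sqrt(3)) = -1512 + 323*I*sqrt(3)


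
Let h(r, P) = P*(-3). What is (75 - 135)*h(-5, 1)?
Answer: 180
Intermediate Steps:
h(r, P) = -3*P
(75 - 135)*h(-5, 1) = (75 - 135)*(-3*1) = -60*(-3) = 180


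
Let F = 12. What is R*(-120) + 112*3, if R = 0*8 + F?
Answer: -1104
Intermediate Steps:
R = 12 (R = 0*8 + 12 = 0 + 12 = 12)
R*(-120) + 112*3 = 12*(-120) + 112*3 = -1440 + 336 = -1104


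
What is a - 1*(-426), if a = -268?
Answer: 158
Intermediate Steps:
a - 1*(-426) = -268 - 1*(-426) = -268 + 426 = 158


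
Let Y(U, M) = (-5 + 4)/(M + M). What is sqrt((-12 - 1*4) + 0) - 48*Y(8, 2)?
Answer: 12 + 4*I ≈ 12.0 + 4.0*I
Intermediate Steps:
Y(U, M) = -1/(2*M)
sqrt((-12 - 1*4) + 0) - 48*Y(8, 2) = sqrt((-12 - 1*4) + 0) - (-24)/2 = sqrt((-12 - 4) + 0) - (-24)/2 = sqrt(-16 + 0) - 48*(-1/4) = sqrt(-16) + 12 = 4*I + 12 = 12 + 4*I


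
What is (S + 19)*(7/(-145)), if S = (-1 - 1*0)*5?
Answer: -98/145 ≈ -0.67586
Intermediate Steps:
S = -5 (S = (-1 + 0)*5 = -1*5 = -5)
(S + 19)*(7/(-145)) = (-5 + 19)*(7/(-145)) = 14*(7*(-1/145)) = 14*(-7/145) = -98/145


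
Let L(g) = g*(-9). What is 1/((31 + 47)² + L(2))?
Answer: 1/6066 ≈ 0.00016485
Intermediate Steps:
L(g) = -9*g
1/((31 + 47)² + L(2)) = 1/((31 + 47)² - 9*2) = 1/(78² - 18) = 1/(6084 - 18) = 1/6066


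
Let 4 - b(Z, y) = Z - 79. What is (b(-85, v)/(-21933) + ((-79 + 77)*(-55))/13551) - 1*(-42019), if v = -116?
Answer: 1387626521071/33023787 ≈ 42019.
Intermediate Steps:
b(Z, y) = 83 - Z (b(Z, y) = 4 - (Z - 79) = 4 - (-79 + Z) = 4 + (79 - Z) = 83 - Z)
(b(-85, v)/(-21933) + ((-79 + 77)*(-55))/13551) - 1*(-42019) = ((83 - 1*(-85))/(-21933) + ((-79 + 77)*(-55))/13551) - 1*(-42019) = ((83 + 85)*(-1/21933) - 2*(-55)*(1/13551)) + 42019 = (168*(-1/21933) + 110*(1/13551)) + 42019 = (-56/7311 + 110/13551) + 42019 = 15118/33023787 + 42019 = 1387626521071/33023787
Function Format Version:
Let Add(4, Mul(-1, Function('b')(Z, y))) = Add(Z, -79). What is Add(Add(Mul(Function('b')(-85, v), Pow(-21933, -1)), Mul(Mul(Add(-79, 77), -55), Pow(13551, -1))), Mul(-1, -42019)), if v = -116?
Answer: Rational(1387626521071, 33023787) ≈ 42019.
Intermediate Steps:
Function('b')(Z, y) = Add(83, Mul(-1, Z)) (Function('b')(Z, y) = Add(4, Mul(-1, Add(Z, -79))) = Add(4, Mul(-1, Add(-79, Z))) = Add(4, Add(79, Mul(-1, Z))) = Add(83, Mul(-1, Z)))
Add(Add(Mul(Function('b')(-85, v), Pow(-21933, -1)), Mul(Mul(Add(-79, 77), -55), Pow(13551, -1))), Mul(-1, -42019)) = Add(Add(Mul(Add(83, Mul(-1, -85)), Pow(-21933, -1)), Mul(Mul(Add(-79, 77), -55), Pow(13551, -1))), Mul(-1, -42019)) = Add(Add(Mul(Add(83, 85), Rational(-1, 21933)), Mul(Mul(-2, -55), Rational(1, 13551))), 42019) = Add(Add(Mul(168, Rational(-1, 21933)), Mul(110, Rational(1, 13551))), 42019) = Add(Add(Rational(-56, 7311), Rational(110, 13551)), 42019) = Add(Rational(15118, 33023787), 42019) = Rational(1387626521071, 33023787)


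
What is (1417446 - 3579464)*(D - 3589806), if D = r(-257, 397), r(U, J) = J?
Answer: 7760366867362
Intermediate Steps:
D = 397
(1417446 - 3579464)*(D - 3589806) = (1417446 - 3579464)*(397 - 3589806) = -2162018*(-3589409) = 7760366867362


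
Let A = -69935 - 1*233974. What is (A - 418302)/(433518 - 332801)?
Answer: -722211/100717 ≈ -7.1707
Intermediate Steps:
A = -303909 (A = -69935 - 233974 = -303909)
(A - 418302)/(433518 - 332801) = (-303909 - 418302)/(433518 - 332801) = -722211/100717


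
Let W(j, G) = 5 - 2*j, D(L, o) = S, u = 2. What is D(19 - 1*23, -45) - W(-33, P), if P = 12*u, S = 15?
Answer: -56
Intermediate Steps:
D(L, o) = 15
P = 24 (P = 12*2 = 24)
D(19 - 1*23, -45) - W(-33, P) = 15 - (5 - 2*(-33)) = 15 - (5 + 66) = 15 - 1*71 = 15 - 71 = -56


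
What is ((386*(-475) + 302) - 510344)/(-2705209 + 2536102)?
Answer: 693392/169107 ≈ 4.1003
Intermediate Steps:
((386*(-475) + 302) - 510344)/(-2705209 + 2536102) = ((-183350 + 302) - 510344)/(-169107) = (-183048 - 510344)*(-1/169107) = -693392*(-1/169107) = 693392/169107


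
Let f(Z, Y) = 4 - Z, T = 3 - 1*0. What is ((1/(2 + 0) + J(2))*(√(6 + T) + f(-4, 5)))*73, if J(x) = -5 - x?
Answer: -10439/2 ≈ -5219.5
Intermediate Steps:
T = 3 (T = 3 + 0 = 3)
((1/(2 + 0) + J(2))*(√(6 + T) + f(-4, 5)))*73 = ((1/(2 + 0) + (-5 - 1*2))*(√(6 + 3) + (4 - 1*(-4))))*73 = ((1/2 + (-5 - 2))*(√9 + (4 + 4)))*73 = ((½ - 7)*(3 + 8))*73 = -13/2*11*73 = -143/2*73 = -10439/2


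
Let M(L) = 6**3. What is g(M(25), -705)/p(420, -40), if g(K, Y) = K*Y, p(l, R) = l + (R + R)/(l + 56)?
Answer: -453033/1249 ≈ -362.72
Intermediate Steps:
M(L) = 216
p(l, R) = l + 2*R/(56 + l) (p(l, R) = l + (2*R)/(56 + l) = l + 2*R/(56 + l))
g(M(25), -705)/p(420, -40) = (216*(-705))/(((420**2 + 2*(-40) + 56*420)/(56 + 420))) = -152280*476/(176400 - 80 + 23520) = -152280/((1/476)*199840) = -152280/49960/119 = -152280*119/49960 = -453033/1249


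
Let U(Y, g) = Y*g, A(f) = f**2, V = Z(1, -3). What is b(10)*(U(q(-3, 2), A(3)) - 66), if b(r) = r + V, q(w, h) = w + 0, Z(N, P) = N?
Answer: -1023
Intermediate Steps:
V = 1
q(w, h) = w
b(r) = 1 + r (b(r) = r + 1 = 1 + r)
b(10)*(U(q(-3, 2), A(3)) - 66) = (1 + 10)*(-3*3**2 - 66) = 11*(-3*9 - 66) = 11*(-27 - 66) = 11*(-93) = -1023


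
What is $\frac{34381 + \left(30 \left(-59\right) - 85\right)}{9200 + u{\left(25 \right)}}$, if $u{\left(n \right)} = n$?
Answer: $\frac{3614}{1025} \approx 3.5259$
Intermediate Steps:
$\frac{34381 + \left(30 \left(-59\right) - 85\right)}{9200 + u{\left(25 \right)}} = \frac{34381 + \left(30 \left(-59\right) - 85\right)}{9200 + 25} = \frac{34381 - 1855}{9225} = \left(34381 - 1855\right) \frac{1}{9225} = 32526 \cdot \frac{1}{9225} = \frac{3614}{1025}$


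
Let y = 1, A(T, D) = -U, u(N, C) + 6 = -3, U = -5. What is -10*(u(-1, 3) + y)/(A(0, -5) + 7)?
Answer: 20/3 ≈ 6.6667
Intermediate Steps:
u(N, C) = -9 (u(N, C) = -6 - 3 = -9)
A(T, D) = 5 (A(T, D) = -1*(-5) = 5)
-10*(u(-1, 3) + y)/(A(0, -5) + 7) = -10*(-9 + 1)/(5 + 7) = -(-80)/12 = -10*(-⅔) = 20/3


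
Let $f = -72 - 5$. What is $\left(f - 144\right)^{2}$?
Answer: $48841$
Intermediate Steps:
$f = -77$ ($f = -72 - 5 = -77$)
$\left(f - 144\right)^{2} = \left(-77 - 144\right)^{2} = \left(-221\right)^{2} = 48841$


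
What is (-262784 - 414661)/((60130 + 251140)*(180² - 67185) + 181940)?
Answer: 135489/2165469002 ≈ 6.2568e-5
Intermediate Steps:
(-262784 - 414661)/((60130 + 251140)*(180² - 67185) + 181940) = -677445/(311270*(32400 - 67185) + 181940) = -677445/(311270*(-34785) + 181940) = -677445/(-10827526950 + 181940) = -677445/(-10827345010) = -677445*(-1/10827345010) = 135489/2165469002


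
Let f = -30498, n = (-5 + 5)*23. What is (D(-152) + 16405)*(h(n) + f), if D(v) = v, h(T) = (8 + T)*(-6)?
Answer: -496464138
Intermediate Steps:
n = 0 (n = 0*23 = 0)
h(T) = -48 - 6*T
(D(-152) + 16405)*(h(n) + f) = (-152 + 16405)*((-48 - 6*0) - 30498) = 16253*((-48 + 0) - 30498) = 16253*(-48 - 30498) = 16253*(-30546) = -496464138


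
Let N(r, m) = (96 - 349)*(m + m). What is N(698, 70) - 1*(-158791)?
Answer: 123371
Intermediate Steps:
N(r, m) = -506*m
N(698, 70) - 1*(-158791) = -506*70 - 1*(-158791) = -35420 + 158791 = 123371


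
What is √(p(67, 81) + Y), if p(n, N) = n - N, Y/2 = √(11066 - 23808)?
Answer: √(-14 + 2*I*√12742) ≈ 10.3 + 10.959*I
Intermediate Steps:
Y = 2*I*√12742 (Y = 2*√(11066 - 23808) = 2*√(-12742) = 2*(I*√12742) = 2*I*√12742 ≈ 225.76*I)
√(p(67, 81) + Y) = √((67 - 1*81) + 2*I*√12742) = √((67 - 81) + 2*I*√12742) = √(-14 + 2*I*√12742)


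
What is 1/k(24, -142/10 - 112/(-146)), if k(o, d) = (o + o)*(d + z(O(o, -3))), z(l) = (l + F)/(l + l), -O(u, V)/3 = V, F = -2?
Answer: -1095/685592 ≈ -0.0015972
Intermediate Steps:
O(u, V) = -3*V
z(l) = (-2 + l)/(2*l) (z(l) = (l - 2)/(l + l) = (-2 + l)/((2*l)) = (-2 + l)*(1/(2*l)) = (-2 + l)/(2*l))
k(o, d) = 2*o*(7/18 + d) (k(o, d) = (o + o)*(d + (-2 - 3*(-3))/(2*((-3*(-3))))) = (2*o)*(d + (½)*(-2 + 9)/9) = (2*o)*(d + (½)*(⅑)*7) = (2*o)*(d + 7/18) = (2*o)*(7/18 + d) = 2*o*(7/18 + d))
1/k(24, -142/10 - 112/(-146)) = 1/((⅑)*24*(7 + 18*(-142/10 - 112/(-146)))) = 1/((⅑)*24*(7 + 18*(-142*⅒ - 112*(-1/146)))) = 1/((⅑)*24*(7 + 18*(-71/5 + 56/73))) = 1/((⅑)*24*(7 + 18*(-4903/365))) = 1/((⅑)*24*(7 - 88254/365)) = 1/((⅑)*24*(-85699/365)) = 1/(-685592/1095) = -1095/685592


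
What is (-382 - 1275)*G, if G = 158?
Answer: -261806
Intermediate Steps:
(-382 - 1275)*G = (-382 - 1275)*158 = -1657*158 = -261806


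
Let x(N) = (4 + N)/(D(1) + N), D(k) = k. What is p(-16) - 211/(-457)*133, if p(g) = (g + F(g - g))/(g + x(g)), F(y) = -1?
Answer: 2171633/34732 ≈ 62.525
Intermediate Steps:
x(N) = (4 + N)/(1 + N)
p(g) = (-1 + g)/(g + (4 + g)/(1 + g)) (p(g) = (g - 1)/(g + (4 + g)/(1 + g)) = (-1 + g)/(g + (4 + g)/(1 + g)))
p(-16) - 211/(-457)*133 = (-1 + (-16)²)/(4 + (-16)² + 2*(-16)) - 211/(-457)*133 = (-1 + 256)/(4 + 256 - 32) - 211*(-1/457)*133 = 255/228 + (211/457)*133 = (1/228)*255 + 28063/457 = 85/76 + 28063/457 = 2171633/34732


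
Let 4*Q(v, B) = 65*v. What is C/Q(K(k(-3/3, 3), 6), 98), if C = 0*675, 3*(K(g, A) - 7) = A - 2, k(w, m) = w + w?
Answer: 0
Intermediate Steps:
k(w, m) = 2*w
K(g, A) = 19/3 + A/3 (K(g, A) = 7 + (A - 2)/3 = 7 + (-2 + A)/3 = 7 + (-2/3 + A/3) = 19/3 + A/3)
Q(v, B) = 65*v/4 (Q(v, B) = (65*v)/4 = 65*v/4)
C = 0
C/Q(K(k(-3/3, 3), 6), 98) = 0/((65*(19/3 + (1/3)*6)/4)) = 0/((65*(19/3 + 2)/4)) = 0/(((65/4)*(25/3))) = 0/(1625/12) = 0*(12/1625) = 0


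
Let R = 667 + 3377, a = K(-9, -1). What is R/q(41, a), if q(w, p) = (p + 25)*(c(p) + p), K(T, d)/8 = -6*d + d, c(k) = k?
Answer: 1011/1300 ≈ 0.77769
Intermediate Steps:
K(T, d) = -40*d (K(T, d) = 8*(-6*d + d) = 8*(-5*d) = -40*d)
a = 40 (a = -40*(-1) = 40)
R = 4044
q(w, p) = 2*p*(25 + p) (q(w, p) = (p + 25)*(p + p) = (25 + p)*(2*p) = 2*p*(25 + p))
R/q(41, a) = 4044/((2*40*(25 + 40))) = 4044/((2*40*65)) = 4044/5200 = 4044*(1/5200) = 1011/1300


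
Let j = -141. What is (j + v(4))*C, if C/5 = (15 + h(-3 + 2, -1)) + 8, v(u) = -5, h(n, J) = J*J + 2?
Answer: -18980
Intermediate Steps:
h(n, J) = 2 + J² (h(n, J) = J² + 2 = 2 + J²)
C = 130 (C = 5*((15 + (2 + (-1)²)) + 8) = 5*((15 + (2 + 1)) + 8) = 5*((15 + 3) + 8) = 5*(18 + 8) = 5*26 = 130)
(j + v(4))*C = (-141 - 5)*130 = -146*130 = -18980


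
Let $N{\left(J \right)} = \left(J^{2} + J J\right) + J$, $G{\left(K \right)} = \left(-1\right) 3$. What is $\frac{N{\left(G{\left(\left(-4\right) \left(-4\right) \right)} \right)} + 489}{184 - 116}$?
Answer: $\frac{126}{17} \approx 7.4118$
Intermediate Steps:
$G{\left(K \right)} = -3$
$N{\left(J \right)} = J + 2 J^{2}$ ($N{\left(J \right)} = \left(J^{2} + J^{2}\right) + J = 2 J^{2} + J = J + 2 J^{2}$)
$\frac{N{\left(G{\left(\left(-4\right) \left(-4\right) \right)} \right)} + 489}{184 - 116} = \frac{- 3 \left(1 + 2 \left(-3\right)\right) + 489}{184 - 116} = \frac{- 3 \left(1 - 6\right) + 489}{68} = \left(\left(-3\right) \left(-5\right) + 489\right) \frac{1}{68} = \left(15 + 489\right) \frac{1}{68} = 504 \cdot \frac{1}{68} = \frac{126}{17}$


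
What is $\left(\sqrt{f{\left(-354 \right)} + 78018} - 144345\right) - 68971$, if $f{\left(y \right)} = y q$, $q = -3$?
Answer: $-213316 + 2 \sqrt{19770} \approx -2.1303 \cdot 10^{5}$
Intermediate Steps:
$f{\left(y \right)} = - 3 y$ ($f{\left(y \right)} = y \left(-3\right) = - 3 y$)
$\left(\sqrt{f{\left(-354 \right)} + 78018} - 144345\right) - 68971 = \left(\sqrt{\left(-3\right) \left(-354\right) + 78018} - 144345\right) - 68971 = \left(\sqrt{1062 + 78018} - 144345\right) - 68971 = \left(\sqrt{79080} - 144345\right) - 68971 = \left(2 \sqrt{19770} - 144345\right) - 68971 = \left(-144345 + 2 \sqrt{19770}\right) - 68971 = -213316 + 2 \sqrt{19770}$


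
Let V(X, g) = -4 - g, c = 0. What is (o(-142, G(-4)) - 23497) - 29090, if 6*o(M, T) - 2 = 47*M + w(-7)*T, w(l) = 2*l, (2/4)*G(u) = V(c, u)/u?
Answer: -53699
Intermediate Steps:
G(u) = 2*(-4 - u)/u (G(u) = 2*((-4 - u)/u) = 2*(-4 - u)/u)
o(M, T) = 1/3 - 7*T/3 + 47*M/6 (o(M, T) = 1/3 + (47*M + (2*(-7))*T)/6 = 1/3 + (47*M - 14*T)/6 = 1/3 + (-14*T + 47*M)/6 = 1/3 + (-7*T/3 + 47*M/6) = 1/3 - 7*T/3 + 47*M/6)
(o(-142, G(-4)) - 23497) - 29090 = ((1/3 - 7*(-2 - 8/(-4))/3 + (47/6)*(-142)) - 23497) - 29090 = ((1/3 - 7*(-2 - 8*(-1/4))/3 - 3337/3) - 23497) - 29090 = ((1/3 - 7*(-2 + 2)/3 - 3337/3) - 23497) - 29090 = ((1/3 - 7/3*0 - 3337/3) - 23497) - 29090 = ((1/3 + 0 - 3337/3) - 23497) - 29090 = (-1112 - 23497) - 29090 = -24609 - 29090 = -53699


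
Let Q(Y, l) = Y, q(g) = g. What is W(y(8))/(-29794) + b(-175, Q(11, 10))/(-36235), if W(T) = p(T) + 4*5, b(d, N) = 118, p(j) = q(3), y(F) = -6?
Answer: -4349097/1079585590 ≈ -0.0040285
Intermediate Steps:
p(j) = 3
W(T) = 23 (W(T) = 3 + 4*5 = 3 + 20 = 23)
W(y(8))/(-29794) + b(-175, Q(11, 10))/(-36235) = 23/(-29794) + 118/(-36235) = 23*(-1/29794) + 118*(-1/36235) = -23/29794 - 118/36235 = -4349097/1079585590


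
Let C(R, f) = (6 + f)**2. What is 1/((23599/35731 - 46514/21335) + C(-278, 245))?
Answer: 762320885/48025819568816 ≈ 1.5873e-5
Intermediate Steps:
1/((23599/35731 - 46514/21335) + C(-278, 245)) = 1/((23599/35731 - 46514/21335) + (6 + 245)**2) = 1/((23599*(1/35731) - 46514*1/21335) + 251**2) = 1/((23599/35731 - 46514/21335) + 63001) = 1/(-1158507069/762320885 + 63001) = 1/(48025819568816/762320885) = 762320885/48025819568816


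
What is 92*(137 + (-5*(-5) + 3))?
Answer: 15180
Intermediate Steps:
92*(137 + (-5*(-5) + 3)) = 92*(137 + (25 + 3)) = 92*(137 + 28) = 92*165 = 15180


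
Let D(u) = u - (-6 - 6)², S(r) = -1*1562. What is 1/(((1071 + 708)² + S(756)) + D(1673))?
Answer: 1/3164808 ≈ 3.1597e-7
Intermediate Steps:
S(r) = -1562
D(u) = -144 + u (D(u) = u - 1*(-12)² = u - 1*144 = u - 144 = -144 + u)
1/(((1071 + 708)² + S(756)) + D(1673)) = 1/(((1071 + 708)² - 1562) + (-144 + 1673)) = 1/((1779² - 1562) + 1529) = 1/((3164841 - 1562) + 1529) = 1/(3163279 + 1529) = 1/3164808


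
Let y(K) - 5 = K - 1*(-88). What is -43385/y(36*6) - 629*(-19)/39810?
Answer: -191495999/1366810 ≈ -140.10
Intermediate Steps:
y(K) = 93 + K (y(K) = 5 + (K - 1*(-88)) = 5 + (K + 88) = 5 + (88 + K) = 93 + K)
-43385/y(36*6) - 629*(-19)/39810 = -43385/(93 + 36*6) - 629*(-19)/39810 = -43385/(93 + 216) + 11951*(1/39810) = -43385/309 + 11951/39810 = -191495999/1366810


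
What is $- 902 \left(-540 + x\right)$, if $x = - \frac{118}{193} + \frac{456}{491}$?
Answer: $\frac{46130038900}{94763} \approx 4.8679 \cdot 10^{5}$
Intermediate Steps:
$x = \frac{30070}{94763}$ ($x = \left(-118\right) \frac{1}{193} + 456 \cdot \frac{1}{491} = - \frac{118}{193} + \frac{456}{491} = \frac{30070}{94763} \approx 0.31732$)
$- 902 \left(-540 + x\right) = - 902 \left(-540 + \frac{30070}{94763}\right) = \left(-902\right) \left(- \frac{51141950}{94763}\right) = \frac{46130038900}{94763}$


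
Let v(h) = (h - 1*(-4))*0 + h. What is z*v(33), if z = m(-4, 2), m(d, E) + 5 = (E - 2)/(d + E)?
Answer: -165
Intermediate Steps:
m(d, E) = -5 + (-2 + E)/(E + d) (m(d, E) = -5 + (E - 2)/(d + E) = -5 + (-2 + E)/(E + d))
z = -5 (z = (-2 - 5*(-4) - 4*2)/(2 - 4) = (-2 + 20 - 8)/(-2) = -1/2*10 = -5)
v(h) = h (v(h) = (h + 4)*0 + h = (4 + h)*0 + h = 0 + h = h)
z*v(33) = -5*33 = -165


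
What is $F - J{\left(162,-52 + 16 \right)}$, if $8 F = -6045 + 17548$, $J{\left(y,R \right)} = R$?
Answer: $\frac{11791}{8} \approx 1473.9$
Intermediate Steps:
$F = \frac{11503}{8}$ ($F = \frac{-6045 + 17548}{8} = \frac{1}{8} \cdot 11503 = \frac{11503}{8} \approx 1437.9$)
$F - J{\left(162,-52 + 16 \right)} = \frac{11503}{8} - \left(-52 + 16\right) = \frac{11503}{8} - -36 = \frac{11503}{8} + 36 = \frac{11791}{8}$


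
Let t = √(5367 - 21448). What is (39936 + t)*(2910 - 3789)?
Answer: -35103744 - 879*I*√16081 ≈ -3.5104e+7 - 1.1147e+5*I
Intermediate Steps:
t = I*√16081 (t = √(-16081) = I*√16081 ≈ 126.81*I)
(39936 + t)*(2910 - 3789) = (39936 + I*√16081)*(2910 - 3789) = (39936 + I*√16081)*(-879) = -35103744 - 879*I*√16081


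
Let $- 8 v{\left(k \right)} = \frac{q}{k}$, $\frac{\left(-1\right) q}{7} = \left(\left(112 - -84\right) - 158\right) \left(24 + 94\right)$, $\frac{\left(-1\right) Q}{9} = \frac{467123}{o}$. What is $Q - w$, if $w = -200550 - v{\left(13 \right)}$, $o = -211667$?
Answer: $\frac{1105465495831}{5503342} \approx 2.0087 \cdot 10^{5}$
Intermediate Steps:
$Q = \frac{4204107}{211667}$ ($Q = - 9 \frac{467123}{-211667} = - 9 \cdot 467123 \left(- \frac{1}{211667}\right) = \left(-9\right) \left(- \frac{467123}{211667}\right) = \frac{4204107}{211667} \approx 19.862$)
$q = -31388$ ($q = - 7 \left(\left(112 - -84\right) - 158\right) \left(24 + 94\right) = - 7 \left(\left(112 + 84\right) - 158\right) 118 = - 7 \left(196 - 158\right) 118 = - 7 \cdot 38 \cdot 118 = \left(-7\right) 4484 = -31388$)
$v{\left(k \right)} = \frac{7847}{2 k}$ ($v{\left(k \right)} = - \frac{\left(-31388\right) \frac{1}{k}}{8} = \frac{7847}{2 k}$)
$w = - \frac{5222147}{26}$ ($w = -200550 - \frac{7847}{2 \cdot 13} = -200550 - \frac{7847}{2} \cdot \frac{1}{13} = -200550 - \frac{7847}{26} = - \frac{5222147}{26} \approx -2.0085 \cdot 10^{5}$)
$Q - w = \frac{4204107}{211667} - - \frac{5222147}{26} = \frac{4204107}{211667} + \frac{5222147}{26} = \frac{1105465495831}{5503342}$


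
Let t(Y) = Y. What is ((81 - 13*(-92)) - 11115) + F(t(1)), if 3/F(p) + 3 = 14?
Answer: -108215/11 ≈ -9837.7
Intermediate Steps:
F(p) = 3/11 (F(p) = 3/(-3 + 14) = 3/11)
((81 - 13*(-92)) - 11115) + F(t(1)) = ((81 - 13*(-92)) - 11115) + 3/11 = ((81 + 1196) - 11115) + 3/11 = (1277 - 11115) + 3/11 = -9838 + 3/11 = -108215/11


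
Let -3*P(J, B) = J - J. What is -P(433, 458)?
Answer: 0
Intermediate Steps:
P(J, B) = 0 (P(J, B) = -(J - J)/3 = -⅓*0 = 0)
-P(433, 458) = -1*0 = 0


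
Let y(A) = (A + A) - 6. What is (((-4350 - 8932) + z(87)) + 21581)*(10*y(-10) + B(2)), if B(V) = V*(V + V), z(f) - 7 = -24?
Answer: -2087064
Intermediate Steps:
z(f) = -17 (z(f) = 7 - 24 = -17)
y(A) = -6 + 2*A (y(A) = 2*A - 6 = -6 + 2*A)
B(V) = 2*V² (B(V) = V*(2*V) = 2*V²)
(((-4350 - 8932) + z(87)) + 21581)*(10*y(-10) + B(2)) = (((-4350 - 8932) - 17) + 21581)*(10*(-6 + 2*(-10)) + 2*2²) = ((-13282 - 17) + 21581)*(10*(-6 - 20) + 2*4) = (-13299 + 21581)*(10*(-26) + 8) = 8282*(-260 + 8) = 8282*(-252) = -2087064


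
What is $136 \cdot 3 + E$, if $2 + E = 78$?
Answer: $484$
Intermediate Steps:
$E = 76$ ($E = -2 + 78 = 76$)
$136 \cdot 3 + E = 136 \cdot 3 + 76 = 408 + 76 = 484$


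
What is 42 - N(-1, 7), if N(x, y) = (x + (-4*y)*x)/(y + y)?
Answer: 561/14 ≈ 40.071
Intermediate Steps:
N(x, y) = (x - 4*x*y)/(2*y) (N(x, y) = (x - 4*x*y)/((2*y)) = (x - 4*x*y)*(1/(2*y)) = (x - 4*x*y)/(2*y))
42 - N(-1, 7) = 42 - (-2*(-1) + (½)*(-1)/7) = 42 - (2 + (½)*(-1)*(⅐)) = 42 - (2 - 1/14) = 42 - 1*27/14 = 42 - 27/14 = 561/14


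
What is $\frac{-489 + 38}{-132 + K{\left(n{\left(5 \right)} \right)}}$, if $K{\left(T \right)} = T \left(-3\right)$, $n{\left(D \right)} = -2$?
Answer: $\frac{451}{126} \approx 3.5794$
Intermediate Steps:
$K{\left(T \right)} = - 3 T$
$\frac{-489 + 38}{-132 + K{\left(n{\left(5 \right)} \right)}} = \frac{-489 + 38}{-132 - -6} = - \frac{451}{-132 + 6} = - \frac{451}{-126} = \left(-451\right) \left(- \frac{1}{126}\right) = \frac{451}{126}$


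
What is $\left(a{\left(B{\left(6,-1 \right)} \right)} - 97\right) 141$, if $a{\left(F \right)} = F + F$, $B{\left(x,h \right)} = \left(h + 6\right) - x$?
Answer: $-13959$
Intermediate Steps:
$B{\left(x,h \right)} = 6 + h - x$ ($B{\left(x,h \right)} = \left(6 + h\right) - x = 6 + h - x$)
$a{\left(F \right)} = 2 F$
$\left(a{\left(B{\left(6,-1 \right)} \right)} - 97\right) 141 = \left(2 \left(6 - 1 - 6\right) - 97\right) 141 = \left(2 \left(-1\right) - 97\right) 141 = \left(-2 - 97\right) 141 = \left(-99\right) 141 = -13959$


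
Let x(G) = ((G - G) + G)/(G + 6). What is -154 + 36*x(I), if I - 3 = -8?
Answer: -334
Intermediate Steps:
I = -5 (I = 3 - 8 = -5)
x(G) = G/(6 + G) (x(G) = (0 + G)/(6 + G) = G/(6 + G))
-154 + 36*x(I) = -154 + 36*(-5/(6 - 5)) = -154 + 36*(-5/1) = -154 + 36*(-5*1) = -154 + 36*(-5) = -154 - 180 = -334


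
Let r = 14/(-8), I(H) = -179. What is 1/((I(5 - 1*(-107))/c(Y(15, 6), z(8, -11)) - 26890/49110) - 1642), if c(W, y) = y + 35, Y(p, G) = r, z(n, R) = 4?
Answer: -63843/105158186 ≈ -0.00060711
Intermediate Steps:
r = -7/4 (r = 14*(-⅛) = -7/4 ≈ -1.7500)
Y(p, G) = -7/4
c(W, y) = 35 + y
1/((I(5 - 1*(-107))/c(Y(15, 6), z(8, -11)) - 26890/49110) - 1642) = 1/((-179/(35 + 4) - 26890/49110) - 1642) = 1/((-179/39 - 26890*1/49110) - 1642) = 1/((-179*1/39 - 2689/4911) - 1642) = 1/((-179/39 - 2689/4911) - 1642) = 1/(-327980/63843 - 1642) = 1/(-105158186/63843) = -63843/105158186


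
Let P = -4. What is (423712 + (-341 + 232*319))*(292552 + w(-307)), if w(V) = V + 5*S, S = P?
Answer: 145346578275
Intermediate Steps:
S = -4
w(V) = -20 + V (w(V) = V + 5*(-4) = V - 20 = -20 + V)
(423712 + (-341 + 232*319))*(292552 + w(-307)) = (423712 + (-341 + 232*319))*(292552 + (-20 - 307)) = (423712 + (-341 + 74008))*(292552 - 327) = (423712 + 73667)*292225 = 497379*292225 = 145346578275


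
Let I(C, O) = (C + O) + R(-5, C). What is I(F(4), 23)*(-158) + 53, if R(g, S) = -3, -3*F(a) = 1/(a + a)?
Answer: -37205/12 ≈ -3100.4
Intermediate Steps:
F(a) = -1/(6*a) (F(a) = -1/(3*(a + a)) = -1/(2*a)/3 = -1/(6*a))
I(C, O) = -3 + C + O (I(C, O) = (C + O) - 3 = -3 + C + O)
I(F(4), 23)*(-158) + 53 = (-3 - 1/6/4 + 23)*(-158) + 53 = (-3 - 1/6*1/4 + 23)*(-158) + 53 = (-3 - 1/24 + 23)*(-158) + 53 = (479/24)*(-158) + 53 = -37841/12 + 53 = -37205/12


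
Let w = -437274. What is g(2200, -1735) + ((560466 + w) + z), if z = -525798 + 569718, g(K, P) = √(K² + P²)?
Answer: 167112 + 5*√314009 ≈ 1.6991e+5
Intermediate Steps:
z = 43920
g(2200, -1735) + ((560466 + w) + z) = √(2200² + (-1735)²) + ((560466 - 437274) + 43920) = √(4840000 + 3010225) + (123192 + 43920) = √7850225 + 167112 = 5*√314009 + 167112 = 167112 + 5*√314009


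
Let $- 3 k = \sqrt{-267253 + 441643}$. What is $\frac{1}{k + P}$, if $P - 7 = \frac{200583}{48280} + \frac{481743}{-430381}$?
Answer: $- \frac{44977129611104583480}{86393316746377763416277} - \frac{1493973385306561600 \sqrt{174390}}{86393316746377763416277} \approx -0.007742$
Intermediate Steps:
$k = - \frac{\sqrt{174390}}{3}$ ($k = - \frac{\sqrt{-267253 + 441643}}{3} = - \frac{\sqrt{174390}}{3} \approx -139.2$)
$P = \frac{12265889579}{1222282040}$ ($P = 7 + \left(\frac{200583}{48280} + \frac{481743}{-430381}\right) = 7 + \left(200583 \cdot \frac{1}{48280} + 481743 \left(- \frac{1}{430381}\right)\right) = 7 + \left(\frac{11799}{2840} - \frac{481743}{430381}\right) = 7 + \frac{3709915299}{1222282040} = \frac{12265889579}{1222282040} \approx 10.035$)
$\frac{1}{k + P} = \frac{1}{- \frac{\sqrt{174390}}{3} + \frac{12265889579}{1222282040}} = \frac{1}{\frac{12265889579}{1222282040} - \frac{\sqrt{174390}}{3}}$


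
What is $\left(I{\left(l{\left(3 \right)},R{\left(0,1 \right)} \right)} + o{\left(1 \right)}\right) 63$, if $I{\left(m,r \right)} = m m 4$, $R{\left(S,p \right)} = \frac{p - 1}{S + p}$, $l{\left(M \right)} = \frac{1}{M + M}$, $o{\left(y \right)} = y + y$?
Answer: $133$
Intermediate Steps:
$o{\left(y \right)} = 2 y$
$l{\left(M \right)} = \frac{1}{2 M}$
$R{\left(S,p \right)} = \frac{-1 + p}{S + p}$
$I{\left(m,r \right)} = 4 m^{2}$ ($I{\left(m,r \right)} = m^{2} \cdot 4 = 4 m^{2}$)
$\left(I{\left(l{\left(3 \right)},R{\left(0,1 \right)} \right)} + o{\left(1 \right)}\right) 63 = \left(4 \left(\frac{1}{2 \cdot 3}\right)^{2} + 2 \cdot 1\right) 63 = \left(4 \left(\frac{1}{2} \cdot \frac{1}{3}\right)^{2} + 2\right) 63 = \left(\frac{4}{36} + 2\right) 63 = \left(4 \cdot \frac{1}{36} + 2\right) 63 = \left(\frac{1}{9} + 2\right) 63 = \frac{19}{9} \cdot 63 = 133$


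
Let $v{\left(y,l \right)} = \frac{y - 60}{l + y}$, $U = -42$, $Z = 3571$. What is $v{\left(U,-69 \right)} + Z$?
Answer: $\frac{132161}{37} \approx 3571.9$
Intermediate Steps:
$v{\left(y,l \right)} = \frac{-60 + y}{l + y}$
$v{\left(U,-69 \right)} + Z = \frac{-60 - 42}{-69 - 42} + 3571 = \frac{1}{-111} \left(-102\right) + 3571 = \left(- \frac{1}{111}\right) \left(-102\right) + 3571 = \frac{34}{37} + 3571 = \frac{132161}{37}$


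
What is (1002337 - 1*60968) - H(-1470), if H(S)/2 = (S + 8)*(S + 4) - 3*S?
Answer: -3354035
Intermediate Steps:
H(S) = -6*S + 2*(4 + S)*(8 + S) (H(S) = 2*((S + 8)*(S + 4) - 3*S) = 2*((8 + S)*(4 + S) - 3*S) = 2*((4 + S)*(8 + S) - 3*S) = 2*(-3*S + (4 + S)*(8 + S)) = -6*S + 2*(4 + S)*(8 + S))
(1002337 - 1*60968) - H(-1470) = (1002337 - 1*60968) - (64 + 2*(-1470)**2 + 18*(-1470)) = (1002337 - 60968) - (64 + 2*2160900 - 26460) = 941369 - (64 + 4321800 - 26460) = 941369 - 1*4295404 = 941369 - 4295404 = -3354035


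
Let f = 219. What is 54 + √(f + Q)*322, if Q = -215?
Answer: 698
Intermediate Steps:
54 + √(f + Q)*322 = 54 + √(219 - 215)*322 = 54 + √4*322 = 54 + 2*322 = 54 + 644 = 698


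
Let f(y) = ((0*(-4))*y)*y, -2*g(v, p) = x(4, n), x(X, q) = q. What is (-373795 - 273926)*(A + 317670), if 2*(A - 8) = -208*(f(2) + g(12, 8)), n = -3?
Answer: -205665667362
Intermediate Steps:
g(v, p) = 3/2 (g(v, p) = -1/2*(-3) = 3/2)
f(y) = 0 (f(y) = (0*y)*y = 0*y = 0)
A = -148 (A = 8 + (-208*(0 + 3/2))/2 = 8 + (-208*3/2)/2 = 8 + (1/2)*(-312) = 8 - 156 = -148)
(-373795 - 273926)*(A + 317670) = (-373795 - 273926)*(-148 + 317670) = -647721*317522 = -205665667362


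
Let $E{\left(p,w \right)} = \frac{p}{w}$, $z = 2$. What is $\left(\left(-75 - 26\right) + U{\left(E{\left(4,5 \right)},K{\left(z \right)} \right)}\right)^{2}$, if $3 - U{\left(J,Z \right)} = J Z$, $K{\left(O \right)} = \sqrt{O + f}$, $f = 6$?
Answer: $\frac{240228}{25} + \frac{1568 \sqrt{2}}{5} \approx 10053.0$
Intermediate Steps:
$K{\left(O \right)} = \sqrt{6 + O}$ ($K{\left(O \right)} = \sqrt{O + 6} = \sqrt{6 + O}$)
$U{\left(J,Z \right)} = 3 - J Z$
$\left(\left(-75 - 26\right) + U{\left(E{\left(4,5 \right)},K{\left(z \right)} \right)}\right)^{2} = \left(\left(-75 - 26\right) + \left(3 - \frac{4}{5} \sqrt{6 + 2}\right)\right)^{2} = \left(\left(-75 - 26\right) + \left(3 - 4 \cdot \frac{1}{5} \sqrt{8}\right)\right)^{2} = \left(-101 + \left(3 - \frac{4 \cdot 2 \sqrt{2}}{5}\right)\right)^{2} = \left(-101 + \left(3 - \frac{8 \sqrt{2}}{5}\right)\right)^{2} = \left(-98 - \frac{8 \sqrt{2}}{5}\right)^{2}$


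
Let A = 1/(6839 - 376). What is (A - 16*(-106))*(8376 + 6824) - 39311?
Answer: 166356917807/6463 ≈ 2.5740e+7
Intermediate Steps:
A = 1/6463 ≈ 0.00015473
(A - 16*(-106))*(8376 + 6824) - 39311 = (1/6463 - 16*(-106))*(8376 + 6824) - 39311 = (1/6463 + 1696)*15200 - 39311 = (10961249/6463)*15200 - 39311 = 166610984800/6463 - 39311 = 166356917807/6463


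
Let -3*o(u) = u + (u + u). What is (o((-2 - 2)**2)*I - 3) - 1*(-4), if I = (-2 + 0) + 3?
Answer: -15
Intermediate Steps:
o(u) = -u (o(u) = -(u + (u + u))/3 = -(u + 2*u)/3 = -u)
I = 1 (I = -2 + 3 = 1)
(o((-2 - 2)**2)*I - 3) - 1*(-4) = (-(-2 - 2)**2*1 - 3) - 1*(-4) = (-1*(-4)**2*1 - 3) + 4 = (-1*16*1 - 3) + 4 = (-16*1 - 3) + 4 = (-16 - 3) + 4 = -19 + 4 = -15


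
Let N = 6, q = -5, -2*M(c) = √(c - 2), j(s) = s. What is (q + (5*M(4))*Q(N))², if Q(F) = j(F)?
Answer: 475 + 150*√2 ≈ 687.13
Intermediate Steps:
M(c) = -√(-2 + c)/2 (M(c) = -√(c - 2)/2 = -√(-2 + c)/2)
Q(F) = F
(q + (5*M(4))*Q(N))² = (-5 + (5*(-√(-2 + 4)/2))*6)² = (-5 + (5*(-√2/2))*6)² = (-5 - 5*√2/2*6)² = (-5 - 15*√2)²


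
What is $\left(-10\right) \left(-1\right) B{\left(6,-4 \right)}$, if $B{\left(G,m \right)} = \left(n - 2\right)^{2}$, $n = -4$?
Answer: $360$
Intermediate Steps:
$B{\left(G,m \right)} = 36$ ($B{\left(G,m \right)} = \left(-4 - 2\right)^{2} = \left(-6\right)^{2} = 36$)
$\left(-10\right) \left(-1\right) B{\left(6,-4 \right)} = \left(-10\right) \left(-1\right) 36 = 10 \cdot 36 = 360$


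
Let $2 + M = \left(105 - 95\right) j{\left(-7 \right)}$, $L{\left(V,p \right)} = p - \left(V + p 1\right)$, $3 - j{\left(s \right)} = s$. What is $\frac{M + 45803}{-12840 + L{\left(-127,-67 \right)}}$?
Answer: $- \frac{45901}{12713} \approx -3.6106$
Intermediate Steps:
$j{\left(s \right)} = 3 - s$
$L{\left(V,p \right)} = - V$ ($L{\left(V,p \right)} = p - \left(V + p\right) = - V$)
$M = 98$ ($M = -2 + \left(105 - 95\right) \left(3 - -7\right) = -2 + 10 \left(3 + 7\right) = -2 + 10 \cdot 10 = -2 + 100 = 98$)
$\frac{M + 45803}{-12840 + L{\left(-127,-67 \right)}} = \frac{98 + 45803}{-12840 - -127} = \frac{45901}{-12840 + 127} = \frac{45901}{-12713} = 45901 \left(- \frac{1}{12713}\right) = - \frac{45901}{12713}$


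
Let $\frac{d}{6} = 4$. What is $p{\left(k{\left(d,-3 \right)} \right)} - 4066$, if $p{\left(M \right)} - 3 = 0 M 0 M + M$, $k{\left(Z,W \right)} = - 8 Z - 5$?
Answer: $-4260$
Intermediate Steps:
$d = 24$ ($d = 6 \cdot 4 = 24$)
$k{\left(Z,W \right)} = -5 - 8 Z$
$p{\left(M \right)} = 3 + M$ ($p{\left(M \right)} = 3 + \left(0 M 0 M + M\right) = 3 + \left(0 \cdot 0 M + M\right) = 3 + \left(0 M + M\right) = 3 + \left(0 + M\right) = 3 + M$)
$p{\left(k{\left(d,-3 \right)} \right)} - 4066 = \left(3 - 197\right) - 4066 = -194 - 4066 = -4260$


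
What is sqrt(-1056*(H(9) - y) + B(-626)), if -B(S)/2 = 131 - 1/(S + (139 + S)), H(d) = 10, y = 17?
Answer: 2*sqrt(2208105186)/1113 ≈ 84.439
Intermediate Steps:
B(S) = -262 + 2/(139 + 2*S) (B(S) = -2*(131 - 1/(S + (139 + S))) = -2*(131 - 1/(139 + 2*S)) = -262 + 2/(139 + 2*S))
sqrt(-1056*(H(9) - y) + B(-626)) = sqrt(-1056*(10 - 1*17) + 4*(-9104 - 131*(-626))/(139 + 2*(-626))) = sqrt(-1056*(10 - 17) + 4*(-9104 + 82006)/(139 - 1252)) = sqrt(-1056*(-7) + 4*72902/(-1113)) = sqrt(7392 + 4*(-1/1113)*72902) = sqrt(7392 - 291608/1113) = sqrt(7935688/1113) = 2*sqrt(2208105186)/1113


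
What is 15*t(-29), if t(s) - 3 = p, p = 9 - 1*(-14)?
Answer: 390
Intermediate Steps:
p = 23 (p = 9 + 14 = 23)
t(s) = 26 (t(s) = 3 + 23 = 26)
15*t(-29) = 15*26 = 390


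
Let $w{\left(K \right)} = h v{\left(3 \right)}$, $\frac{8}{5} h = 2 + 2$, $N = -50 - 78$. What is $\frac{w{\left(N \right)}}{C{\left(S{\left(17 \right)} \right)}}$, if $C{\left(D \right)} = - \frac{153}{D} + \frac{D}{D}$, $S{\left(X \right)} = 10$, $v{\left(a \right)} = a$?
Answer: $- \frac{75}{143} \approx -0.52448$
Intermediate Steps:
$N = -128$
$h = \frac{5}{2}$ ($h = \frac{5 \left(2 + 2\right)}{8} = \frac{5}{8} \cdot 4 = \frac{5}{2} \approx 2.5$)
$w{\left(K \right)} = \frac{15}{2}$ ($w{\left(K \right)} = \frac{5}{2} \cdot 3 = \frac{15}{2}$)
$C{\left(D \right)} = 1 - \frac{153}{D}$ ($C{\left(D \right)} = - \frac{153}{D} + 1 = 1 - \frac{153}{D}$)
$\frac{w{\left(N \right)}}{C{\left(S{\left(17 \right)} \right)}} = \frac{15}{2 \frac{-153 + 10}{10}} = \frac{15}{2 \cdot \frac{1}{10} \left(-143\right)} = \frac{15}{2 \left(- \frac{143}{10}\right)} = \frac{15}{2} \left(- \frac{10}{143}\right) = - \frac{75}{143}$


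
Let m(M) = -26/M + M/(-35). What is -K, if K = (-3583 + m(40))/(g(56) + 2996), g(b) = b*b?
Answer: 501871/858480 ≈ 0.58460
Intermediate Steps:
g(b) = b²
m(M) = -26/M - M/35 (m(M) = -26/M + M*(-1/35) = -26/M - M/35)
K = -501871/858480 (K = (-3583 + (-26/40 - 1/35*40))/(56² + 2996) = (-3583 + (-26*1/40 - 8/7))/(3136 + 2996) = (-3583 + (-13/20 - 8/7))/6132 = (-3583 - 251/140)*(1/6132) = -501871/140*1/6132 = -501871/858480 ≈ -0.58460)
-K = -1*(-501871/858480) = 501871/858480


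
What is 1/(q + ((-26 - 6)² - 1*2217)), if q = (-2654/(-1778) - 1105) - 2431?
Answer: -889/4202754 ≈ -0.00021153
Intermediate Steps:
q = -3142177/889 (q = (-2654*(-1/1778) - 1105) - 2431 = (1327/889 - 1105) - 2431 = -981018/889 - 2431 = -3142177/889 ≈ -3534.5)
1/(q + ((-26 - 6)² - 1*2217)) = 1/(-3142177/889 + ((-26 - 6)² - 1*2217)) = 1/(-3142177/889 + ((-32)² - 2217)) = 1/(-3142177/889 + (1024 - 2217)) = 1/(-3142177/889 - 1193) = 1/(-4202754/889) = -889/4202754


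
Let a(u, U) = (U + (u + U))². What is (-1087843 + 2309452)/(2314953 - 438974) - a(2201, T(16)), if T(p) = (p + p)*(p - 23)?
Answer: -5764899129202/1875979 ≈ -3.0730e+6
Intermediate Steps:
T(p) = 2*p*(-23 + p) (T(p) = (2*p)*(-23 + p) = 2*p*(-23 + p))
a(u, U) = (u + 2*U)² (a(u, U) = (U + (U + u))² = (u + 2*U)²)
(-1087843 + 2309452)/(2314953 - 438974) - a(2201, T(16)) = (-1087843 + 2309452)/(2314953 - 438974) - (2201 + 2*(2*16*(-23 + 16)))² = 1221609/1875979 - (2201 + 2*(2*16*(-7)))² = 1221609*(1/1875979) - (2201 + 2*(-224))² = 1221609/1875979 - (2201 - 448)² = 1221609/1875979 - 1*1753² = 1221609/1875979 - 1*3073009 = 1221609/1875979 - 3073009 = -5764899129202/1875979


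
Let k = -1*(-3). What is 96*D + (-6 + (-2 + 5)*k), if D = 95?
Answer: 9123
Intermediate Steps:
k = 3
96*D + (-6 + (-2 + 5)*k) = 96*95 + (-6 + (-2 + 5)*3) = 9120 + (-6 + 3*3) = 9120 + (-6 + 9) = 9120 + 3 = 9123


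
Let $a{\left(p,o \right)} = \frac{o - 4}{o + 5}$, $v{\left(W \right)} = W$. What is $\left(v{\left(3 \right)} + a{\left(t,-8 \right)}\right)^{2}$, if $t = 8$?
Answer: $49$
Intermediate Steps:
$a{\left(p,o \right)} = \frac{-4 + o}{5 + o}$
$\left(v{\left(3 \right)} + a{\left(t,-8 \right)}\right)^{2} = \left(3 + \frac{-4 - 8}{5 - 8}\right)^{2} = \left(3 + \frac{1}{-3} \left(-12\right)\right)^{2} = \left(3 - -4\right)^{2} = \left(3 + 4\right)^{2} = 7^{2} = 49$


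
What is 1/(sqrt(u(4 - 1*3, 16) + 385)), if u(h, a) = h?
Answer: sqrt(386)/386 ≈ 0.050899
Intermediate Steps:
1/(sqrt(u(4 - 1*3, 16) + 385)) = 1/(sqrt((4 - 1*3) + 385)) = 1/(sqrt((4 - 3) + 385)) = 1/(sqrt(1 + 385)) = 1/(sqrt(386)) = sqrt(386)/386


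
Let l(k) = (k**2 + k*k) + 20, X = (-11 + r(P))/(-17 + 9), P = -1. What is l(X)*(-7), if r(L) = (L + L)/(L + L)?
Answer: -1295/8 ≈ -161.88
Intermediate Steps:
r(L) = 1 (r(L) = (2*L)/((2*L)) = (2*L)*(1/(2*L)) = 1)
X = 5/4 (X = (-11 + 1)/(-17 + 9) = -10/(-8) = -10*(-1/8) = 5/4 ≈ 1.2500)
l(k) = 20 + 2*k**2 (l(k) = (k**2 + k**2) + 20 = 2*k**2 + 20 = 20 + 2*k**2)
l(X)*(-7) = (20 + 2*(5/4)**2)*(-7) = (20 + 2*(25/16))*(-7) = (20 + 25/8)*(-7) = (185/8)*(-7) = -1295/8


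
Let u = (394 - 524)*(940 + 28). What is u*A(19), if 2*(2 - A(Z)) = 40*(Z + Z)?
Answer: 95386720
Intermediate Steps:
A(Z) = 2 - 40*Z (A(Z) = 2 - 20*(Z + Z) = 2 - 20*2*Z = 2 - 40*Z)
u = -125840 (u = -130*968 = -125840)
u*A(19) = -125840*(2 - 40*19) = -125840*(2 - 760) = -125840*(-758) = 95386720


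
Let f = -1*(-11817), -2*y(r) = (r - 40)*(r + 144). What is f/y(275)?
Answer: -23634/98465 ≈ -0.24002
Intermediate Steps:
y(r) = -(-40 + r)*(144 + r)/2 (y(r) = -(r - 40)*(r + 144)/2 = -(-40 + r)*(144 + r)/2)
f = 11817
f/y(275) = 11817/(2880 - 52*275 - ½*275²) = 11817/(2880 - 14300 - ½*75625) = 11817/(2880 - 14300 - 75625/2) = 11817/(-98465/2) = 11817*(-2/98465) = -23634/98465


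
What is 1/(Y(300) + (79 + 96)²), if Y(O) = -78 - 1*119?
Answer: 1/30428 ≈ 3.2864e-5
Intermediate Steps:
Y(O) = -197 (Y(O) = -78 - 119 = -197)
1/(Y(300) + (79 + 96)²) = 1/(-197 + (79 + 96)²) = 1/(-197 + 175²) = 1/(-197 + 30625) = 1/30428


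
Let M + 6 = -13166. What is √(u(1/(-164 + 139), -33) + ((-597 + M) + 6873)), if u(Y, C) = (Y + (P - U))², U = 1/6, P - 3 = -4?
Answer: I*√155127239/150 ≈ 83.033*I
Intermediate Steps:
P = -1 (P = 3 - 4 = -1)
M = -13172 (M = -6 - 13166 = -13172)
U = ⅙ ≈ 0.16667
u(Y, C) = (-7/6 + Y)² (u(Y, C) = (Y + (-1 - 1*⅙))² = (Y + (-1 - ⅙))² = (Y - 7/6)² = (-7/6 + Y)²)
√(u(1/(-164 + 139), -33) + ((-597 + M) + 6873)) = √((-7 + 6/(-164 + 139))²/36 + ((-597 - 13172) + 6873)) = √((-7 + 6/(-25))²/36 + (-13769 + 6873)) = √((-7 + 6*(-1/25))²/36 - 6896) = √((-7 - 6/25)²/36 - 6896) = √((-181/25)²/36 - 6896) = √((1/36)*(32761/625) - 6896) = √(32761/22500 - 6896) = √(-155127239/22500) = I*√155127239/150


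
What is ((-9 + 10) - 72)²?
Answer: 5041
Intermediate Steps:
((-9 + 10) - 72)² = (1 - 72)² = (-71)² = 5041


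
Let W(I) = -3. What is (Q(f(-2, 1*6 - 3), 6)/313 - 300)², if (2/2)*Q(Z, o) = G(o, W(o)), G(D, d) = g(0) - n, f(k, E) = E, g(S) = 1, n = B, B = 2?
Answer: 8817397801/97969 ≈ 90002.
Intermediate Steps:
n = 2
G(D, d) = -1 (G(D, d) = 1 - 1*2 = 1 - 2 = -1)
Q(Z, o) = -1
(Q(f(-2, 1*6 - 3), 6)/313 - 300)² = (-1/313 - 300)² = (-93901/313)² = 8817397801/97969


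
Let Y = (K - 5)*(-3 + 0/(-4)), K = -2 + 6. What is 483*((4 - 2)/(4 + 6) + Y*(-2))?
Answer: -14007/5 ≈ -2801.4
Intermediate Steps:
K = 4
Y = 3 (Y = (4 - 5)*(-3 + 0/(-4)) = -(-3 + 0*(-¼)) = -(-3 + 0) = -1*(-3) = 3)
483*((4 - 2)/(4 + 6) + Y*(-2)) = 483*((4 - 2)/(4 + 6) + 3*(-2)) = 483*(2/10 - 6) = 483*(2*(⅒) - 6) = 483*(⅕ - 6) = 483*(-29/5) = -14007/5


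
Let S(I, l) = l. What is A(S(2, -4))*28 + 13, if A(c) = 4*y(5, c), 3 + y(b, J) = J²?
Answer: 1469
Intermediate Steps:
y(b, J) = -3 + J²
A(c) = -12 + 4*c² (A(c) = 4*(-3 + c²) = -12 + 4*c²)
A(S(2, -4))*28 + 13 = (-12 + 4*(-4)²)*28 + 13 = (-12 + 4*16)*28 + 13 = (-12 + 64)*28 + 13 = 52*28 + 13 = 1456 + 13 = 1469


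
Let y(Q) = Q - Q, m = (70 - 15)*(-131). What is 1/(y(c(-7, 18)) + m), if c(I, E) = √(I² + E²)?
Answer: -1/7205 ≈ -0.00013879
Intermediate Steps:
c(I, E) = √(E² + I²)
m = -7205 (m = 55*(-131) = -7205)
y(Q) = 0
1/(y(c(-7, 18)) + m) = 1/(0 - 7205) = 1/(-7205) = -1/7205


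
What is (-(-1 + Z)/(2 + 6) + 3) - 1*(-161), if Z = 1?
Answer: 164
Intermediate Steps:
(-(-1 + Z)/(2 + 6) + 3) - 1*(-161) = (-(-1 + 1)/(2 + 6) + 3) - 1*(-161) = (-0/8 + 3) + 161 = (-1*0 + 3) + 161 = (0 + 3) + 161 = 3 + 161 = 164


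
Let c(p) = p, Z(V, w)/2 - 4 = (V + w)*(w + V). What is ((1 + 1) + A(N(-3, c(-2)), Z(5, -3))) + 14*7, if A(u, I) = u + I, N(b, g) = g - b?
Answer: 117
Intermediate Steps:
Z(V, w) = 8 + 2*(V + w)² (Z(V, w) = 8 + 2*((V + w)*(w + V)) = 8 + 2*((V + w)*(V + w)) = 8 + 2*(V + w)²)
A(u, I) = I + u
((1 + 1) + A(N(-3, c(-2)), Z(5, -3))) + 14*7 = ((1 + 1) + ((8 + 2*(5 - 3)²) + (-2 - 1*(-3)))) + 14*7 = (2 + ((8 + 2*2²) + (-2 + 3))) + 98 = (2 + ((8 + 2*4) + 1)) + 98 = (2 + ((8 + 8) + 1)) + 98 = (2 + (16 + 1)) + 98 = (2 + 17) + 98 = 19 + 98 = 117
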